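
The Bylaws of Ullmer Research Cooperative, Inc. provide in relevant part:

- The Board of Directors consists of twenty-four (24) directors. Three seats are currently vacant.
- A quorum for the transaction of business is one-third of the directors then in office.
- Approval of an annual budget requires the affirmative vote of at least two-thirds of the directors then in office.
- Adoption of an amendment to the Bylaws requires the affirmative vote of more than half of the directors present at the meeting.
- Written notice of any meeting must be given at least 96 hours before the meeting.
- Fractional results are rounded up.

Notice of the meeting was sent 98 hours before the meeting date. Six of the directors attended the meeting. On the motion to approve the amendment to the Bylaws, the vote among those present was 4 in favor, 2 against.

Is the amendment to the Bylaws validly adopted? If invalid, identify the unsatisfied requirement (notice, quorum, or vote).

Notice: 98 hours given; 96 required (98 ≥ 96). Satisfied.
Quorum: 6 present; quorum is 7. Not satisfied.
Vote: the amendment to the Bylaws requires a majority of the directors present (6). A majority of 6 is 4, so 4 affirmative votes are needed; 4 voted in favor. Satisfied. (Moot — without a quorum no business can be validly transacted.)

Invalid — quorum requirement not satisfied.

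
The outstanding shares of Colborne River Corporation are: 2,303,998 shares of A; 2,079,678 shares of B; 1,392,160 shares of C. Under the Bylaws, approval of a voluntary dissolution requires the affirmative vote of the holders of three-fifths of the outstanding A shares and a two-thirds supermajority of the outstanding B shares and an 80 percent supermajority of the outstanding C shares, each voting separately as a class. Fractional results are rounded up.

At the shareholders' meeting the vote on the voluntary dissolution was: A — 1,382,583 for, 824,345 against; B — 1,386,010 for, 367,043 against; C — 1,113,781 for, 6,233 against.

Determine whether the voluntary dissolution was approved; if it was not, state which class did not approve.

A: 3/5 of 2303998 = 1382398.80, rounded up to 1382399; 1,382,399 required, 1,382,583 in favor — approved.
B: 2/3 of 2079678 = 1386452; 1,386,452 required, 1,386,010 in favor — not approved.
C: 4/5 of 1392160 = 1113728; 1,113,728 required, 1,113,781 in favor — approved.

Not approved — the B shares did not give the required vote.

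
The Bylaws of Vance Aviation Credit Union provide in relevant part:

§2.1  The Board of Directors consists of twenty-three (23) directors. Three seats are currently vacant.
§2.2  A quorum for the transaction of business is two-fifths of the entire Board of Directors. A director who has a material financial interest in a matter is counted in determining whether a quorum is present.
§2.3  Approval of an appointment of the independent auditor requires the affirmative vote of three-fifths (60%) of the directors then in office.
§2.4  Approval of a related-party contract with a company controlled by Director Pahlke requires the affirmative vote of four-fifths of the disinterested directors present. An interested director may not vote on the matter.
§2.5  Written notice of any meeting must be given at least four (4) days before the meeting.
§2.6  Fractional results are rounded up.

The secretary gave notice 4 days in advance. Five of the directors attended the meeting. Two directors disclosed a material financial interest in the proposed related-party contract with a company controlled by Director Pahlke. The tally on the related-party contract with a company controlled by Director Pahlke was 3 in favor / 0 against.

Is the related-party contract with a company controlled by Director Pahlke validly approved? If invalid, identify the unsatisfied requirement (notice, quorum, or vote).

Invalid — quorum requirement not satisfied.

Notice: 4 days given; 4 required (4 ≥ 4). Satisfied.
Quorum: 5 present (interested directors count toward quorum); quorum is 10. Not satisfied.
Vote: the related-party contract with a company controlled by Director Pahlke requires four-fifths of the disinterested directors present (5 − 2 = 3). 4/5 of 3 = 2.40, rounded up to 3, so 3 affirmative votes are needed; 3 voted in favor. Satisfied. (Moot — without a quorum no business can be validly transacted.)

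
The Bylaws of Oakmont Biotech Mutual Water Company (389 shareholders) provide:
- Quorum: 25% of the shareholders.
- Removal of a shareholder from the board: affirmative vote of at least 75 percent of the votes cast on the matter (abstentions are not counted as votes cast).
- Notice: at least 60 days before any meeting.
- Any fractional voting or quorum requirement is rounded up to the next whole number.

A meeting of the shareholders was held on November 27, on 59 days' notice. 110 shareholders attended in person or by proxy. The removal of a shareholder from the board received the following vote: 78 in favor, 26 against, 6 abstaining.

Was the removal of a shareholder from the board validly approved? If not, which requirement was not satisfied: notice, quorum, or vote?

Notice: 59 days given; 60 required. Not satisfied.
Quorum: 25% of 389 = 97.25, rounded up to 98; 110 present. Satisfied.
Vote: requires three-fourths of the votes cast (110 − 6 abstaining = 104); 3/4 of 104 = 78, so 78 needed; 78 in favor. Satisfied.

Invalid — notice requirement not satisfied.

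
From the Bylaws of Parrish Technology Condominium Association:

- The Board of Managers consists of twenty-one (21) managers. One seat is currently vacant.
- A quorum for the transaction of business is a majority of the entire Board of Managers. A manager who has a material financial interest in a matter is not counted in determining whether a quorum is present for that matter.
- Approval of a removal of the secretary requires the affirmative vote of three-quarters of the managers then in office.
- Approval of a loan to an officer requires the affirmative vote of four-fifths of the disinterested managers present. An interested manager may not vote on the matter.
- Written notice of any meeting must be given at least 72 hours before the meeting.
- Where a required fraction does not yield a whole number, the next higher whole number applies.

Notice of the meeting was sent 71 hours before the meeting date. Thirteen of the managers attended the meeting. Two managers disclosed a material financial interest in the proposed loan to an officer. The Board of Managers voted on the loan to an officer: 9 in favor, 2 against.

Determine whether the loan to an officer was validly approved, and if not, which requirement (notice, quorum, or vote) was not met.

Notice: 71 hours given; 72 required (71 < 72). Not satisfied.
Quorum: 13 present, but the 2 interested managers do not count, leaving 11. Quorum is 11. Satisfied.
Vote: the loan to an officer requires four-fifths of the disinterested managers present (13 − 2 = 11). 4/5 of 11 = 8.80, rounded up to 9, so 9 affirmative votes are needed; 9 voted in favor. Satisfied.

Invalid — notice requirement not satisfied.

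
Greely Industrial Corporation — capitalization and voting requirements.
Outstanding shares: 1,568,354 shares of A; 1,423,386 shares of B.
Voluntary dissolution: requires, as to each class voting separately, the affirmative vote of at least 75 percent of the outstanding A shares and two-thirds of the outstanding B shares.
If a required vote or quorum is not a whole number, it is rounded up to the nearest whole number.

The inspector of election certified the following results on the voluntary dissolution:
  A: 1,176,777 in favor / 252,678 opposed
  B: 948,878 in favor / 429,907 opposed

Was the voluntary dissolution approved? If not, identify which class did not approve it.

A: 3/4 of 1568354 = 1176265.50, rounded up to 1176266; 1,176,266 required, 1,176,777 in favor — approved.
B: 2/3 of 1423386 = 948924; 948,924 required, 948,878 in favor — not approved.

Not approved — the B shares did not give the required vote.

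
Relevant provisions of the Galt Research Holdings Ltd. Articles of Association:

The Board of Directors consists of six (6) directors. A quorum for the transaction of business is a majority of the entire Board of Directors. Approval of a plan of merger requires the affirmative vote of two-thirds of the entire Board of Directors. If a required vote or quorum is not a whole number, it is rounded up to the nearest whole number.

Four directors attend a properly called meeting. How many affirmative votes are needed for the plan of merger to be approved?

The plan of merger requires two-thirds of the entire Board of Directors (6).
2/3 of 6 = 4.

4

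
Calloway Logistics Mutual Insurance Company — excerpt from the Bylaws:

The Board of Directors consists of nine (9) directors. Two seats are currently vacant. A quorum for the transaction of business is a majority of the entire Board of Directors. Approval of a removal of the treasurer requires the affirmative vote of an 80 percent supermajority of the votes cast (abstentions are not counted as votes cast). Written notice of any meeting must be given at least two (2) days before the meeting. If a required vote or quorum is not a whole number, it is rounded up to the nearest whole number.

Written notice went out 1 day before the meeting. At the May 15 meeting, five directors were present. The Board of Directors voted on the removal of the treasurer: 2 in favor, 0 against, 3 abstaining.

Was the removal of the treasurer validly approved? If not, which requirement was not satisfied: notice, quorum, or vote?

Invalid — notice requirement not satisfied.

Notice: 1 day given; 2 required (1 < 2). Not satisfied.
Quorum: 5 present; quorum is 5. Satisfied.
Vote: the removal of the treasurer requires four-fifths of the votes cast (5 present − 3 abstaining = 2). 4/5 of 2 = 1.60, rounded up to 2, so 2 affirmative votes are needed; 2 voted in favor. Satisfied.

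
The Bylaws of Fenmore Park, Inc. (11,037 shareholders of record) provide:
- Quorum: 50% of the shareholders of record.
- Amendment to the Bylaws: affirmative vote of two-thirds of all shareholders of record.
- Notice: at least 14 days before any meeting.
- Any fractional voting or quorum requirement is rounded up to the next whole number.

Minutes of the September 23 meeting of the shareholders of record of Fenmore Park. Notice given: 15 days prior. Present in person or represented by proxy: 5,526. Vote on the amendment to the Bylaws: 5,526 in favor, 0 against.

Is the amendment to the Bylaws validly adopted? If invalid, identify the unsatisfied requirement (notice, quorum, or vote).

Notice: 15 days given; 14 required. Satisfied.
Quorum: 50% of 11,037 = 5,518.50, rounded up to 5,519; 5,526 present. Satisfied.
Vote: requires two-thirds of all shareholders of record (11,037); 2/3 of 11037 = 7358, so 7,358 needed; 5,526 in favor. Not satisfied.

Invalid — vote requirement not satisfied.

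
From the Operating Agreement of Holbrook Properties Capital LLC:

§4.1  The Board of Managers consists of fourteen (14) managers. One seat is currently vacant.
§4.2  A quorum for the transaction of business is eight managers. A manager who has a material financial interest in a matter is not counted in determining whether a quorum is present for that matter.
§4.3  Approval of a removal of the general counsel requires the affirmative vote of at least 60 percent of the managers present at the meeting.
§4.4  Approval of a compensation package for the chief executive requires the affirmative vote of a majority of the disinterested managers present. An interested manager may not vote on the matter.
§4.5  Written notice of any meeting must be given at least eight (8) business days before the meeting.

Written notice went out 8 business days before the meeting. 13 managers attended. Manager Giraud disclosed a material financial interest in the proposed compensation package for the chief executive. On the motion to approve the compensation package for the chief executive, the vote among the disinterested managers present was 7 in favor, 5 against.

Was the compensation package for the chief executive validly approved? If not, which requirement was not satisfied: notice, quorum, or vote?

Valid — all requirements satisfied.

Notice: 8 business days given; 8 required (8 ≥ 8). Satisfied.
Quorum: 13 present, but the 1 interested manager does not count, leaving 12. Quorum is 8. Satisfied.
Vote: the compensation package for the chief executive requires a majority of the disinterested managers present (13 − 1 = 12). A majority of 12 is 7, so 7 affirmative votes are needed; 7 voted in favor. Satisfied.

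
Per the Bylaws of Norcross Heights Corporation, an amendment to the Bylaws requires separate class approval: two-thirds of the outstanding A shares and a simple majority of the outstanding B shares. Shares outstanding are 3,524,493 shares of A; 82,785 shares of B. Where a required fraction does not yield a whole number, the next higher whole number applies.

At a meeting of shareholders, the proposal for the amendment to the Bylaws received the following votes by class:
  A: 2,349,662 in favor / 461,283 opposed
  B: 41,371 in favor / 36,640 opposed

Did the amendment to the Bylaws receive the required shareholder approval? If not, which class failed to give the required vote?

A: 2/3 of 3524493 = 2349662; 2,349,662 required, 2,349,662 in favor — approved.
B: a majority of 82785 is 41393; 41,393 required, 41,371 in favor — not approved.

Not approved — the B shares did not give the required vote.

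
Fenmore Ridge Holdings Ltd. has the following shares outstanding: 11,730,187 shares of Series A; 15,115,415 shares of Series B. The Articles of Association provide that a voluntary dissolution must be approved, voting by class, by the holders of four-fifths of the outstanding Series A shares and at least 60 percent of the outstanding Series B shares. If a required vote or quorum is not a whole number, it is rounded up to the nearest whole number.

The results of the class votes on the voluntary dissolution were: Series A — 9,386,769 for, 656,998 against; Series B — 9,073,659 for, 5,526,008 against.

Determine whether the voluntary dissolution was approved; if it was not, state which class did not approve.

Series A: 4/5 of 11730187 = 9384149.60, rounded up to 9384150; 9,384,150 required, 9,386,769 in favor — approved.
Series B: 3/5 of 15115415 = 9069249; 9,069,249 required, 9,073,659 in favor — approved.

Approved — every class gave the required vote.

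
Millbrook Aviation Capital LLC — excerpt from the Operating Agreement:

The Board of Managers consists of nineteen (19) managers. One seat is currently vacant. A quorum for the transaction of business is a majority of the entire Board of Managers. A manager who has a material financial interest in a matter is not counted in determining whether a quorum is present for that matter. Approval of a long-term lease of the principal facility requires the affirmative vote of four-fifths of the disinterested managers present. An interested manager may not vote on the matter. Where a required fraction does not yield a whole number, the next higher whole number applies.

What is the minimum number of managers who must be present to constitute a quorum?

10

A majority of 19 is 10.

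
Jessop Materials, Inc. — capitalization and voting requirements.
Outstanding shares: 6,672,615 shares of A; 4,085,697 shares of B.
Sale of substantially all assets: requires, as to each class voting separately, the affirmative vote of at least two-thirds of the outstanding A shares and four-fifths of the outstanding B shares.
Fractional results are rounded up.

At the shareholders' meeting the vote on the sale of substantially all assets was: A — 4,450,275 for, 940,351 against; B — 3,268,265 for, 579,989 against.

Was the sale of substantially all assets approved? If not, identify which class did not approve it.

A: 2/3 of 6672615 = 4448410; 4,448,410 required, 4,450,275 in favor — approved.
B: 4/5 of 4085697 = 3268557.60, rounded up to 3268558; 3,268,558 required, 3,268,265 in favor — not approved.

Not approved — the B shares did not give the required vote.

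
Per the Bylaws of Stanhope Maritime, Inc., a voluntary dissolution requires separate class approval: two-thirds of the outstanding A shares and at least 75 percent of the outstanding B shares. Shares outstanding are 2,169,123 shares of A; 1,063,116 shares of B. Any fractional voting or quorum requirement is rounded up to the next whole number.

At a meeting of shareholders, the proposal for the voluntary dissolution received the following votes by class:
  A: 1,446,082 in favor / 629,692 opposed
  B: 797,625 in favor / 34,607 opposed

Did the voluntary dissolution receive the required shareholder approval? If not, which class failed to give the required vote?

Approved — every class gave the required vote.

A: 2/3 of 2169123 = 1446082; 1,446,082 required, 1,446,082 in favor — approved.
B: 3/4 of 1063116 = 797337; 797,337 required, 797,625 in favor — approved.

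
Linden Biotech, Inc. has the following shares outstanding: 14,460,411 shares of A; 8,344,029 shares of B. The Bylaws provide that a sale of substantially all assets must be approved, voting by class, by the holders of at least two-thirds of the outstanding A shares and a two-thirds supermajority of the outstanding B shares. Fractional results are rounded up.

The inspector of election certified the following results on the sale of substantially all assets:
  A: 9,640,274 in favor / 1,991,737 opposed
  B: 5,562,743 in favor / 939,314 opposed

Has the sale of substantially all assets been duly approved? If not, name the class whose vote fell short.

A: 2/3 of 14460411 = 9640274; 9,640,274 required, 9,640,274 in favor — approved.
B: 2/3 of 8344029 = 5562686; 5,562,686 required, 5,562,743 in favor — approved.

Approved — every class gave the required vote.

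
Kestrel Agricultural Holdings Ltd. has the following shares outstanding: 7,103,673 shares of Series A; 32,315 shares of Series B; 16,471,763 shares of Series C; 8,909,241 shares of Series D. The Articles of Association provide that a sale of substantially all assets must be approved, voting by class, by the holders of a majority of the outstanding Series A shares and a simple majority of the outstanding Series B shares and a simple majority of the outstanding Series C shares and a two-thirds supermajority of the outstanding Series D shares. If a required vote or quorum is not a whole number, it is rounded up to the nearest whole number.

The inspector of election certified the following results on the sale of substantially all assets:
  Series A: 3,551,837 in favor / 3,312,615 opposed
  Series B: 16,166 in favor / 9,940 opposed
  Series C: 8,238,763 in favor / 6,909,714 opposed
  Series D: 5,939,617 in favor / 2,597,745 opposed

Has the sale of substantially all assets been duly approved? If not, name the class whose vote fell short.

Approved — every class gave the required vote.

Series A: a majority of 7103673 is 3551837; 3,551,837 required, 3,551,837 in favor — approved.
Series B: a majority of 32315 is 16158; 16,158 required, 16,166 in favor — approved.
Series C: a majority of 16471763 is 8235882; 8,235,882 required, 8,238,763 in favor — approved.
Series D: 2/3 of 8909241 = 5939494; 5,939,494 required, 5,939,617 in favor — approved.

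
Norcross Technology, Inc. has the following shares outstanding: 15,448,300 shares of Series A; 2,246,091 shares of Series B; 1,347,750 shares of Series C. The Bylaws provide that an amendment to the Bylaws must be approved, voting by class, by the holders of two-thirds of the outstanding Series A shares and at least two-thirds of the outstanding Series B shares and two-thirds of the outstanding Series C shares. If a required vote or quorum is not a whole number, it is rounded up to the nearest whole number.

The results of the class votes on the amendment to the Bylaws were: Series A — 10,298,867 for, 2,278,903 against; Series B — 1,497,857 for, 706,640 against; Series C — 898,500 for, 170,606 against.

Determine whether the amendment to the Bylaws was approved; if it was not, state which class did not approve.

Approved — every class gave the required vote.

Series A: 2/3 of 15448300 = 10298866.67, rounded up to 10298867; 10,298,867 required, 10,298,867 in favor — approved.
Series B: 2/3 of 2246091 = 1497394; 1,497,394 required, 1,497,857 in favor — approved.
Series C: 2/3 of 1347750 = 898500; 898,500 required, 898,500 in favor — approved.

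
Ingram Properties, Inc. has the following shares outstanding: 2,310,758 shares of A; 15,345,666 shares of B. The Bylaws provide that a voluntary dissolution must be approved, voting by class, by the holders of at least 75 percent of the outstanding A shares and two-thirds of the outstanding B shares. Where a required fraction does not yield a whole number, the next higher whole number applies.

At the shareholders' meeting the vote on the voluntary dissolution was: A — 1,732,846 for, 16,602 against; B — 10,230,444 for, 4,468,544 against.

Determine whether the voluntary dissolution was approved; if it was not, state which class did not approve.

Not approved — the A shares did not give the required vote.

A: 3/4 of 2310758 = 1733068.50, rounded up to 1733069; 1,733,069 required, 1,732,846 in favor — not approved.
B: 2/3 of 15345666 = 10230444; 10,230,444 required, 10,230,444 in favor — approved.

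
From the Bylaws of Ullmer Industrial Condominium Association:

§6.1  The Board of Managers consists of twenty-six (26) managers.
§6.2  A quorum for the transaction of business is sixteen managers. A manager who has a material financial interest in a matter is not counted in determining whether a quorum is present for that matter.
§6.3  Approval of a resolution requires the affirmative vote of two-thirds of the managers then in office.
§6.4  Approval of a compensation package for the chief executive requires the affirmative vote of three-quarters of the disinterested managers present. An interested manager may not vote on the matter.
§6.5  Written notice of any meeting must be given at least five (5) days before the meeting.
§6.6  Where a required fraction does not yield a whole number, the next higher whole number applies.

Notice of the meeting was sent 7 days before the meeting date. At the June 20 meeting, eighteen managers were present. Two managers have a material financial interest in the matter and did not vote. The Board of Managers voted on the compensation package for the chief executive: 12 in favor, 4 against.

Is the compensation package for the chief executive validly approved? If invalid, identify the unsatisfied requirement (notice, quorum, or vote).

Valid — all requirements satisfied.

Notice: 7 days given; 5 required (7 ≥ 5). Satisfied.
Quorum: 18 present, but the 2 interested managers do not count, leaving 16. Quorum is 16. Satisfied.
Vote: the compensation package for the chief executive requires three-fourths of the disinterested managers present (18 − 2 = 16). 3/4 of 16 = 12, so 12 affirmative votes are needed; 12 voted in favor. Satisfied.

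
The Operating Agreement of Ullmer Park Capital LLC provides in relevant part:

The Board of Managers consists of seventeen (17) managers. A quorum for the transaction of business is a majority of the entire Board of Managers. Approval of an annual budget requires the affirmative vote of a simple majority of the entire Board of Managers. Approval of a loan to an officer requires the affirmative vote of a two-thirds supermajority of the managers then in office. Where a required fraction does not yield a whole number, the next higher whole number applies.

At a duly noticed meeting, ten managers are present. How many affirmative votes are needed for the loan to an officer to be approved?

The loan to an officer requires two-thirds of the managers then in office (17).
2/3 of 17 = 11.33, rounded up to 12.
(Only 10 can vote, so the loan to an officer cannot pass at this meeting, but the required vote is still 12.)

12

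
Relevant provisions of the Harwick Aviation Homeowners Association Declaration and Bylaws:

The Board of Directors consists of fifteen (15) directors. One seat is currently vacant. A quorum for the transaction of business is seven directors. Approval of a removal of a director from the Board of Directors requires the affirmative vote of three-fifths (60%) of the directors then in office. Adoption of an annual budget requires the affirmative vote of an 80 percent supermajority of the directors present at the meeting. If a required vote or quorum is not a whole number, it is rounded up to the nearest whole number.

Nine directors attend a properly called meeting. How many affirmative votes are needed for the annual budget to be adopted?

The annual budget requires four-fifths of the directors present (9).
4/5 of 9 = 7.20, rounded up to 8.

8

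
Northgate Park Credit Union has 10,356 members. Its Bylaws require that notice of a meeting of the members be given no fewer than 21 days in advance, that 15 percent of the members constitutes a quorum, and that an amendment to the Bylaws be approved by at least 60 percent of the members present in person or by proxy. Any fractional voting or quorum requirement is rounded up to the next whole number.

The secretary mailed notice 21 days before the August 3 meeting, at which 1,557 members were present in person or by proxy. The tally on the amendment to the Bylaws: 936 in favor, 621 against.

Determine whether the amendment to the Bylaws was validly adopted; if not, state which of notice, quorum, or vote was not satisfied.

Notice: 21 days given; 21 required. Satisfied.
Quorum: 15% of 10,356 = 1,553.40, rounded up to 1,554; 1,557 present. Satisfied.
Vote: requires three-fifths of those present (1,557); 3/5 of 1557 = 934.20, rounded up to 935, so 935 needed; 936 in favor. Satisfied.

Valid — all requirements satisfied.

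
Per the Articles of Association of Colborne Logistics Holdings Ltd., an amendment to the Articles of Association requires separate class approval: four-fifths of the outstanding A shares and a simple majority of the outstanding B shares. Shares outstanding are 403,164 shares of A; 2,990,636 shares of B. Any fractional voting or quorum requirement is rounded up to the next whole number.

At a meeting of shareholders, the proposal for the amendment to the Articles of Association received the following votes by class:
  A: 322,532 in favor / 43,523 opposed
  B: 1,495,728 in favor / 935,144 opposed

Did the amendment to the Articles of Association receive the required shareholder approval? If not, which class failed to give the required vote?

A: 4/5 of 403164 = 322531.20, rounded up to 322532; 322,532 required, 322,532 in favor — approved.
B: a majority of 2990636 is 1495319; 1,495,319 required, 1,495,728 in favor — approved.

Approved — every class gave the required vote.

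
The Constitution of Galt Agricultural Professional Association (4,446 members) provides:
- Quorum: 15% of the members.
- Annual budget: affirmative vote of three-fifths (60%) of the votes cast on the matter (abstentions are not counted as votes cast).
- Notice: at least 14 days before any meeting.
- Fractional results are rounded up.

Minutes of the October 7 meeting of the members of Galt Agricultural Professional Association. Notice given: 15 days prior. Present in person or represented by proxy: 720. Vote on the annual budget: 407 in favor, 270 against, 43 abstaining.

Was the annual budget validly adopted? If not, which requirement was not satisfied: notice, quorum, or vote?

Valid — all requirements satisfied.

Notice: 15 days given; 14 required. Satisfied.
Quorum: 15% of 4,446 = 666.90, rounded up to 667; 720 present. Satisfied.
Vote: requires three-fifths of the votes cast (720 − 43 abstaining = 677); 3/5 of 677 = 406.20, rounded up to 407, so 407 needed; 407 in favor. Satisfied.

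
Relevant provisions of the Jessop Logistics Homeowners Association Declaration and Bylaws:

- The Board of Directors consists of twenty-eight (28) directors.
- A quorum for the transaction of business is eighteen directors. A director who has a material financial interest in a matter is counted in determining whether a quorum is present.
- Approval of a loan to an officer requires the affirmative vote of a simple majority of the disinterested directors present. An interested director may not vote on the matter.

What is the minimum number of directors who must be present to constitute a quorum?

The quorum is fixed at 18.

18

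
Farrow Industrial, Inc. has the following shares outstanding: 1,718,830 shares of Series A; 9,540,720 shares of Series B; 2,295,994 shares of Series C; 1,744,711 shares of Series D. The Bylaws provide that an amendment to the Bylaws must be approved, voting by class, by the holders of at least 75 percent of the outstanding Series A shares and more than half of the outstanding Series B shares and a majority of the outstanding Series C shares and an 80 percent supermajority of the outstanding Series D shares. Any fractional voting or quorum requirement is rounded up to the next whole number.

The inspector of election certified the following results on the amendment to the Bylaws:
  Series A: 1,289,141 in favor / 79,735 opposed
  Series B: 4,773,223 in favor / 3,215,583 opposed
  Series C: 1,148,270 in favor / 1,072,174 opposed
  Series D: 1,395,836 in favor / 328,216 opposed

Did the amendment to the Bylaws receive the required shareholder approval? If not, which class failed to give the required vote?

Approved — every class gave the required vote.

Series A: 3/4 of 1718830 = 1289122.50, rounded up to 1289123; 1,289,123 required, 1,289,141 in favor — approved.
Series B: a majority of 9540720 is 4770361; 4,770,361 required, 4,773,223 in favor — approved.
Series C: a majority of 2295994 is 1147998; 1,147,998 required, 1,148,270 in favor — approved.
Series D: 4/5 of 1744711 = 1395768.80, rounded up to 1395769; 1,395,769 required, 1,395,836 in favor — approved.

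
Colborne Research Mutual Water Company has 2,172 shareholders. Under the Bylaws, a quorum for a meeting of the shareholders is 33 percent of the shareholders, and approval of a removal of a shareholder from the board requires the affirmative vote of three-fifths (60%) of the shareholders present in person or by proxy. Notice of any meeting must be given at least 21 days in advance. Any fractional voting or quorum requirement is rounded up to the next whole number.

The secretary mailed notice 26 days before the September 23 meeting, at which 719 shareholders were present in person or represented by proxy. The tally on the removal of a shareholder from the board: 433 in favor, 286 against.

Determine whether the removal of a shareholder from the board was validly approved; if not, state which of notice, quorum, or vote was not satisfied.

Valid — all requirements satisfied.

Notice: 26 days given; 21 required. Satisfied.
Quorum: 33% of 2,172 = 716.76, rounded up to 717; 719 present. Satisfied.
Vote: requires three-fifths of those present (719); 3/5 of 719 = 431.40, rounded up to 432, so 432 needed; 433 in favor. Satisfied.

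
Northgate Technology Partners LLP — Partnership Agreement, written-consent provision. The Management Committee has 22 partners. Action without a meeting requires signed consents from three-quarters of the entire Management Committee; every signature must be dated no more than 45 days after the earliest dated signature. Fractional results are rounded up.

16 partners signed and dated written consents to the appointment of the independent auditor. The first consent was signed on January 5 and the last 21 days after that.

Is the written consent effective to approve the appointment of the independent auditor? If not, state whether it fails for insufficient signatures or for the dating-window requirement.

Signatures required: three-quarters of 22 — 3/4 of 22 = 16.50, rounded up to 17, so 17 needed; 16 signed. Insufficient.
Dating window: the latest signature is 21 days after the earliest; the limit is 45 days. Within the window.

Not effective — insufficient signatures.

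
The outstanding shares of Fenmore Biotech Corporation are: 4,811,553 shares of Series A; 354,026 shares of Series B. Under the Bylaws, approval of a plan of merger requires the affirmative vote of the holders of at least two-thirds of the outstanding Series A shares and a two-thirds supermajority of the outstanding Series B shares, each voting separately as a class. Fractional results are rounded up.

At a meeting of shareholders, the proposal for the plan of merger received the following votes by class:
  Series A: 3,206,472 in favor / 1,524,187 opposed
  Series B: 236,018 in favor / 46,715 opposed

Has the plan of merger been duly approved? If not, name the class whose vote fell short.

Not approved — the Series A shares did not give the required vote.

Series A: 2/3 of 4811553 = 3207702; 3,207,702 required, 3,206,472 in favor — not approved.
Series B: 2/3 of 354026 = 236017.33, rounded up to 236018; 236,018 required, 236,018 in favor — approved.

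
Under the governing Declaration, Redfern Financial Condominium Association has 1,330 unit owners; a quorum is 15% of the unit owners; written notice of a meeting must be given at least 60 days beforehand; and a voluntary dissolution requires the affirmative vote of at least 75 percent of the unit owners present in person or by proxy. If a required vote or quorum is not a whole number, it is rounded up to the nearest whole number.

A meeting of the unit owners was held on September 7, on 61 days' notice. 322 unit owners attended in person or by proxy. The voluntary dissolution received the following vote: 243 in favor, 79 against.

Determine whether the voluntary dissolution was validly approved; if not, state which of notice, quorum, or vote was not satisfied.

Valid — all requirements satisfied.

Notice: 61 days given; 60 required. Satisfied.
Quorum: 15% of 1,330 = 199.50, rounded up to 200; 322 present. Satisfied.
Vote: requires three-fourths of those present (322); 3/4 of 322 = 241.50, rounded up to 242, so 242 needed; 243 in favor. Satisfied.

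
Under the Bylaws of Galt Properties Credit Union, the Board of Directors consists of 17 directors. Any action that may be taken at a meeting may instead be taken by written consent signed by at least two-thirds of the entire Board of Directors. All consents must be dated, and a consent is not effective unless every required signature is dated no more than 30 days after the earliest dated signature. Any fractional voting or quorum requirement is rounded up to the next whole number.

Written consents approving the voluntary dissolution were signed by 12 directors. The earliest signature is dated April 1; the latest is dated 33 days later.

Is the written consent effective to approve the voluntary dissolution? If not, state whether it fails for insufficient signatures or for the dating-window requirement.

Signatures required: at least two-thirds of 17 — 2/3 of 17 = 11.33, rounded up to 12, so 12 needed; 12 signed. Sufficient.
Dating window: the latest signature is 33 days after the earliest; the limit is 30 days. Outside the window.

Not effective — dating-window requirement not satisfied.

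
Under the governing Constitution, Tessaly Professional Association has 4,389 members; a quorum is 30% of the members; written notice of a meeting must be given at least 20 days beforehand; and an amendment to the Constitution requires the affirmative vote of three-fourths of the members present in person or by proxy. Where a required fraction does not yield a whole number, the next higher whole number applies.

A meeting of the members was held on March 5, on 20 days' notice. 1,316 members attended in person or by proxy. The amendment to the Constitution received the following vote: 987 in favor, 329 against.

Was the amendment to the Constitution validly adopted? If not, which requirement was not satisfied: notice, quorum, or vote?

Invalid — quorum requirement not satisfied.

Notice: 20 days given; 20 required. Satisfied.
Quorum: 30% of 4,389 = 1,316.70, rounded up to 1,317; 1,316 present. Not satisfied.
Vote: requires three-fourths of those present (1,316); 3/4 of 1316 = 987, so 987 needed; 987 in favor. Satisfied.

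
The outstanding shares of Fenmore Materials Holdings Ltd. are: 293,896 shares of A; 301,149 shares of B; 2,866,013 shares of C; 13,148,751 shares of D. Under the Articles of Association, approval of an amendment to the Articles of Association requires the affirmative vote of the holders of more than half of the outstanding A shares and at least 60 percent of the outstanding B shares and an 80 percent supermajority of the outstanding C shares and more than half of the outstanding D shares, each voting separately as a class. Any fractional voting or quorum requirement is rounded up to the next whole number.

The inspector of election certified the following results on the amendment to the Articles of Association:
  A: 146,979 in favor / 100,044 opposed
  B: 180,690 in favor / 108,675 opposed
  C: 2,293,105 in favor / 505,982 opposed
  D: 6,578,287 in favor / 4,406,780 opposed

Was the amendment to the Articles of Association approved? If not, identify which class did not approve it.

A: a majority of 293896 is 146949; 146,949 required, 146,979 in favor — approved.
B: 3/5 of 301149 = 180689.40, rounded up to 180690; 180,690 required, 180,690 in favor — approved.
C: 4/5 of 2866013 = 2292810.40, rounded up to 2292811; 2,292,811 required, 2,293,105 in favor — approved.
D: a majority of 13148751 is 6574376; 6,574,376 required, 6,578,287 in favor — approved.

Approved — every class gave the required vote.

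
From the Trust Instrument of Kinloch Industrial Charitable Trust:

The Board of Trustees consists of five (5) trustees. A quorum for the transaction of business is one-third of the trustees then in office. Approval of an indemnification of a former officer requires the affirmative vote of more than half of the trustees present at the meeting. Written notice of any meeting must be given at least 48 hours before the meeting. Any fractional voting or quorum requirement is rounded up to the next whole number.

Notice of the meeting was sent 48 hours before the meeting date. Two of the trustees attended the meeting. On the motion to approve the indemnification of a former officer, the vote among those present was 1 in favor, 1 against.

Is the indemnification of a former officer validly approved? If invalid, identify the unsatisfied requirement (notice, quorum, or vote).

Invalid — vote requirement not satisfied.

Notice: 48 hours given; 48 required (48 ≥ 48). Satisfied.
Quorum: 2 present; quorum is 2. Satisfied.
Vote: the indemnification of a former officer requires a majority of the trustees present (2). A majority of 2 is 2, so 2 affirmative votes are needed; 1 voted in favor. Not satisfied.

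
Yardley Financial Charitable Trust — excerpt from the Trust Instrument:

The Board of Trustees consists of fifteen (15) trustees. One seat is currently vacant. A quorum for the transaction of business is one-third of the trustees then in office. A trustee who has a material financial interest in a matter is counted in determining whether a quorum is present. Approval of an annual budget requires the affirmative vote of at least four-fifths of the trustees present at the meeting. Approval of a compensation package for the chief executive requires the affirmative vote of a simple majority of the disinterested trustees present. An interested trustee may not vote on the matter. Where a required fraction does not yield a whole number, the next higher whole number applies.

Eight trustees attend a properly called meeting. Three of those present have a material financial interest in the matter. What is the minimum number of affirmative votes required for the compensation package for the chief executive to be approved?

The compensation package for the chief executive requires a majority of the disinterested trustees present (8 − 3 = 5).
A majority of 5 is 3.

3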